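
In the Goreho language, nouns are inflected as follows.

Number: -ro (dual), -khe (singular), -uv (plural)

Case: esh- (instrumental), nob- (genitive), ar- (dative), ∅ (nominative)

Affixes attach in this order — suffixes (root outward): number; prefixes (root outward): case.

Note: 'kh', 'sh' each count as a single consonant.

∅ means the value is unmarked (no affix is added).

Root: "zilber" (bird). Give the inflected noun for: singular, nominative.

Attach number singular -khe → zilberkhe.
case = nominative: zero marking, form stays zilberkhe.

zilberkhe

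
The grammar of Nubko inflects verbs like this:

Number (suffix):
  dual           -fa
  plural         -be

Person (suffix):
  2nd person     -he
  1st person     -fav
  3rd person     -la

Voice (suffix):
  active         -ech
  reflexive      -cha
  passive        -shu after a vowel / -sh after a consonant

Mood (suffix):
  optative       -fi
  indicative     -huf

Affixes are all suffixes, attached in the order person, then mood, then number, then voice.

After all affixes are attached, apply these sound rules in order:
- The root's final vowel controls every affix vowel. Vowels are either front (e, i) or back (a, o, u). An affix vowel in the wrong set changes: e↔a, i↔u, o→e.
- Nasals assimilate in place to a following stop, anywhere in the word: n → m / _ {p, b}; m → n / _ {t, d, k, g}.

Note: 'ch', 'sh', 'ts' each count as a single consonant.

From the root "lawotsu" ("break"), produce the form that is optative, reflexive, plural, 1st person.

lawotsufavfubacha

Attach person 1st person -fav → lawotsufav.
Attach mood optative -fi → lawotsufavfi.
Attach number plural -be → lawotsufavfibe.
Attach voice reflexive -cha → lawotsufavfibecha.
Apply vowel harmony: lawotsufavfibecha → lawotsufavfubacha.
Nasal assimilation: no change.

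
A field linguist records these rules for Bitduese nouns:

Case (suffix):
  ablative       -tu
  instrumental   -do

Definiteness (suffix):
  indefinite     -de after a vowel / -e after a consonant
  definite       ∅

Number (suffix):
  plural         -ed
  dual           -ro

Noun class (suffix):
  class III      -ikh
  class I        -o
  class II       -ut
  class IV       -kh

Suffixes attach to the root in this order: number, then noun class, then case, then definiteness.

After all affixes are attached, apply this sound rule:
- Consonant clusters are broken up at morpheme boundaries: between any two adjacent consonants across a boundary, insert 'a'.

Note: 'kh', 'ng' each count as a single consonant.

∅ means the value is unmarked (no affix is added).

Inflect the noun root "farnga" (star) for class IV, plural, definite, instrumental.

farngaedakhado

Attach number plural -ed → farngaed.
Attach noun class class IV -kh → farngaedkh.
Attach case instrumental -do → farngaedkhdo.
definiteness = definite: zero marking, form stays farngaedkhdo.
Apply epenthesis: farngaedkhdo → farngaedakhado.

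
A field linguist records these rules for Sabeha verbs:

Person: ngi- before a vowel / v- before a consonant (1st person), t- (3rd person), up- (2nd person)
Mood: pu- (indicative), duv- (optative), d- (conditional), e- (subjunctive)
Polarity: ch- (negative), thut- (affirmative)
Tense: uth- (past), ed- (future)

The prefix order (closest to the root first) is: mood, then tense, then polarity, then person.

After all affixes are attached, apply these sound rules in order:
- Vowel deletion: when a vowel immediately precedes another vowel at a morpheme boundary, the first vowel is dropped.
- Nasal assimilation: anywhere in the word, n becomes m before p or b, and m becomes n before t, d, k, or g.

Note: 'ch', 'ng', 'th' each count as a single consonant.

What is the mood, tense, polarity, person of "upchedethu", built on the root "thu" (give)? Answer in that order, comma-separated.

subjunctive, future, negative, 2nd person

Segment: up-ch-ed-e-thu.
mood: e- → subjunctive.
tense: ed- → future.
polarity: ch- → negative.
person: up- → 2nd person.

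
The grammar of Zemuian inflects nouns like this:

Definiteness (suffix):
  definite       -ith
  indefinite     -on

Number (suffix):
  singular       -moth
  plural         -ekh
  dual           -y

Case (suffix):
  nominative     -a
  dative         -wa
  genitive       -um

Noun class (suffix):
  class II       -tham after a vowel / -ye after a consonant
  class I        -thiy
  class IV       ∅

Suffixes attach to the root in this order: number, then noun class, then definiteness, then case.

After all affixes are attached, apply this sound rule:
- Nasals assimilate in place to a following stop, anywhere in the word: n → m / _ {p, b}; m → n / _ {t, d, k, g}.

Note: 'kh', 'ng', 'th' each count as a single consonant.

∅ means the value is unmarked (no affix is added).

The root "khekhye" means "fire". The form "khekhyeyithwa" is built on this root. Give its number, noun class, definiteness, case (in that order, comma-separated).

Segment: khekhye-y-ith-wa.
number: -y → dual.
noun class: ∅ → class IV.
definiteness: -ith → definite.
case: -wa → dative.

dual, class IV, definite, dative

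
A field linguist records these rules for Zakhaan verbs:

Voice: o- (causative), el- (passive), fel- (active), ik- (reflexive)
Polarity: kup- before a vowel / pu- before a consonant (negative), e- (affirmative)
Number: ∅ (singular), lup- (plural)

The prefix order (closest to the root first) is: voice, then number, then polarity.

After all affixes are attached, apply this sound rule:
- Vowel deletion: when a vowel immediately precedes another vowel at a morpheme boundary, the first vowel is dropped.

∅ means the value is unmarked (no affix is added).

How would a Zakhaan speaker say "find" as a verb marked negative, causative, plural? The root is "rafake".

Attach voice causative o- → orafake.
Attach number plural lup- → luporafake.
Attach polarity negative pu- (before consonant 'l') → puluporafake.
Vowel deletion: no change.

puluporafake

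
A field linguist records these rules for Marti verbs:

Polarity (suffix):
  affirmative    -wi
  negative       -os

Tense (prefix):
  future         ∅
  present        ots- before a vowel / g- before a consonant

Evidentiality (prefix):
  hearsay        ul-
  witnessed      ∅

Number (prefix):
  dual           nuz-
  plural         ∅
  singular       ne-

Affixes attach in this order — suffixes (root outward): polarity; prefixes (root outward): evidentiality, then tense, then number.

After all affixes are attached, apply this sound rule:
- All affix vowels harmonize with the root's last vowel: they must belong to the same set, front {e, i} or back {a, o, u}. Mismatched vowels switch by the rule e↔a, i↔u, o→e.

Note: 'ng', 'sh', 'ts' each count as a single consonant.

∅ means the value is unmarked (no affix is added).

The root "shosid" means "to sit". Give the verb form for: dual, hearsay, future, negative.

nizilshosides

Attach evidentiality hearsay ul- → ulshosid.
tense = future: zero marking, form stays ulshosid.
Attach number dual nuz- → nuzulshosid.
Attach polarity negative -os → nuzulshosidos.
Apply vowel harmony: nuzulshosidos → nizilshosides.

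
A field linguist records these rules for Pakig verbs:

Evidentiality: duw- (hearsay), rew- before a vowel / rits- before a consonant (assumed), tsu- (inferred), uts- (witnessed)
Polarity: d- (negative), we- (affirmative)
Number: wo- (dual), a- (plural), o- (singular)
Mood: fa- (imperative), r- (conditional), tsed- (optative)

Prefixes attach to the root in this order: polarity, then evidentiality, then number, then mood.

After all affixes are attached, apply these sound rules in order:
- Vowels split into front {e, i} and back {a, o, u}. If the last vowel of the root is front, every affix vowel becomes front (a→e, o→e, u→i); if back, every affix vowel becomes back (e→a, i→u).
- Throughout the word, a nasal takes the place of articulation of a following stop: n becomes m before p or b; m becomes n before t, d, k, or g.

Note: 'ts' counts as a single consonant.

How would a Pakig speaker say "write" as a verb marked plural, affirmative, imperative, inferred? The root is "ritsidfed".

feetsiweritsidfed

Attach polarity affirmative we- → weritsidfed.
Attach evidentiality inferred tsu- → tsuweritsidfed.
Attach number plural a- → atsuweritsidfed.
Attach mood imperative fa- → faatsuweritsidfed.
Apply vowel harmony: faatsuweritsidfed → feetsiweritsidfed.
Nasal assimilation: no change.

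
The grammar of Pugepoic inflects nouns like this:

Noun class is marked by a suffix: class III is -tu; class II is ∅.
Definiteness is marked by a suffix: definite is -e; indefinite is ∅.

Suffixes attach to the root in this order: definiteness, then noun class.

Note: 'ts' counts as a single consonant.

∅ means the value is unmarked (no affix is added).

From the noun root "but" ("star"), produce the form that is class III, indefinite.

definiteness = indefinite: zero marking, form stays but.
Attach noun class class III -tu → buttu.

buttu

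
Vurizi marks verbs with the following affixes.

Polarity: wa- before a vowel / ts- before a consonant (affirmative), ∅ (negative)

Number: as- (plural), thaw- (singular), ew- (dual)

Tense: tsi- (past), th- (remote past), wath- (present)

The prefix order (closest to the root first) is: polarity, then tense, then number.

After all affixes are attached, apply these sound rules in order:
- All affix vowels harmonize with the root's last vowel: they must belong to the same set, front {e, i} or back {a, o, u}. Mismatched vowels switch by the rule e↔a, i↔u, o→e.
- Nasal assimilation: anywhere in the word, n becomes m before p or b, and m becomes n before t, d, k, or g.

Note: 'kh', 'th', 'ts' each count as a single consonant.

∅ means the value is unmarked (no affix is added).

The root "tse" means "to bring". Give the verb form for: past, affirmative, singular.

thewtsitstse

Attach polarity affirmative ts- (before consonant 'ts') → tstse.
Attach tense past tsi- → tsitstse.
Attach number singular thaw- → thawtsitstse.
Apply vowel harmony: thawtsitstse → thewtsitstse.
Nasal assimilation: no change.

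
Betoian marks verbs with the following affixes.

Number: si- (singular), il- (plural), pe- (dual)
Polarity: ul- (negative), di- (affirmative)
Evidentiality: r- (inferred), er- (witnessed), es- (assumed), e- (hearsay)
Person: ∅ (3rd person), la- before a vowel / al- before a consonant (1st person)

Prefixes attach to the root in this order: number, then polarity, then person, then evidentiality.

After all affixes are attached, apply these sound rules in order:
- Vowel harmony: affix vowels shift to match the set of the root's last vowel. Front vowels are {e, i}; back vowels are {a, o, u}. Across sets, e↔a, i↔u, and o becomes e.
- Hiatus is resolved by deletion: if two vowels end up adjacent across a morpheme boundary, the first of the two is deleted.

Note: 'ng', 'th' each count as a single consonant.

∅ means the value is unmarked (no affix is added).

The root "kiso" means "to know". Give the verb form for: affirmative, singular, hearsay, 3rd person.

Attach number singular si- → sikiso.
Attach polarity affirmative di- → disikiso.
person = 3rd person: zero marking, form stays disikiso.
Attach evidentiality hearsay e- → edisikiso.
Apply vowel harmony: edisikiso → adusukiso.
Vowel deletion: no change.

adusukiso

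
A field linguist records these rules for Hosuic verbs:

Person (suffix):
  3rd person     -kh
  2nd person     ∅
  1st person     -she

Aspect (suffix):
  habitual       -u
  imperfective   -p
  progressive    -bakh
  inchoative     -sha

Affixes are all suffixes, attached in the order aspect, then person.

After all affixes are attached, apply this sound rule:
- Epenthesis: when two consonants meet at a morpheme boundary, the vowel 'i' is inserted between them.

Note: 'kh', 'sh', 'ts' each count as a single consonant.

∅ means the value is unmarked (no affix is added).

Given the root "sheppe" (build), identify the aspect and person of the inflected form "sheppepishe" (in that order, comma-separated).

imperfective, 1st person

Segment: sheppe-p-she.
aspect: -p → imperfective.
person: -she → 1st person.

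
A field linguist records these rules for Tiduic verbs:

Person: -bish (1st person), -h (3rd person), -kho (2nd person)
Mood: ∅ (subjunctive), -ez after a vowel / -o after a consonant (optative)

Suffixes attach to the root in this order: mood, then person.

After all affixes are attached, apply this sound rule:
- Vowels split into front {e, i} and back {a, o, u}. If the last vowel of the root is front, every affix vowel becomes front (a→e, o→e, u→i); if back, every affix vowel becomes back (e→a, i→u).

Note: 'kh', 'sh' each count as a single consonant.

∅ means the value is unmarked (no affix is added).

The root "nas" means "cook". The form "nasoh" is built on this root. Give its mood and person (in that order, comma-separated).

Segment: nas-o-h.
mood: -ez/o → optative.
person: -h → 3rd person.

optative, 3rd person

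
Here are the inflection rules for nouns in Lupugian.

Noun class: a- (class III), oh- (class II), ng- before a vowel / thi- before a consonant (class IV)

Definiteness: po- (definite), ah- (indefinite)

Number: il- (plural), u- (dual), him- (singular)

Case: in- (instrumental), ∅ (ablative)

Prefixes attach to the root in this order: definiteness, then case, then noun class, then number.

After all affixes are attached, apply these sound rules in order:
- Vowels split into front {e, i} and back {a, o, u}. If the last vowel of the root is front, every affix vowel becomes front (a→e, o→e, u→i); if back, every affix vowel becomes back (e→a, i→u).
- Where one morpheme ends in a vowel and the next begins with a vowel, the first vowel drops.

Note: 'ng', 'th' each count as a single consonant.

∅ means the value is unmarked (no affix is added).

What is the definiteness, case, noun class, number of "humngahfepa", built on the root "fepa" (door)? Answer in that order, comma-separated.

indefinite, ablative, class IV, singular

Segment: him-ng-ah-fepa.
definiteness: ah- → indefinite.
case: ∅ → ablative.
noun class: ng/thi- → class IV.
number: him- → singular.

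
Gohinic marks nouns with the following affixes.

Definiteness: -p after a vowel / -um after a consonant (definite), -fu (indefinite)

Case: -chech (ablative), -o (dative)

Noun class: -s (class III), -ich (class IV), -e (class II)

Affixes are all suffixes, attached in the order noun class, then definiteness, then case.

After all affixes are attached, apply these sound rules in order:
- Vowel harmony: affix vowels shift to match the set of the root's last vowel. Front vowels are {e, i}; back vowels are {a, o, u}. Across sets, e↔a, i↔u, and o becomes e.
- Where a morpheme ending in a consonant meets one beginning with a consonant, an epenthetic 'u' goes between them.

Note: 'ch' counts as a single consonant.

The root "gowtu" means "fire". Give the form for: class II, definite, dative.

Attach noun class class II -e → gowtue.
Attach definiteness definite -p (after vowel 'e') → gowtuep.
Attach case dative -o → gowtuepo.
Apply vowel harmony: gowtuepo → gowtuapo.
Epenthesis: no change.

gowtuapo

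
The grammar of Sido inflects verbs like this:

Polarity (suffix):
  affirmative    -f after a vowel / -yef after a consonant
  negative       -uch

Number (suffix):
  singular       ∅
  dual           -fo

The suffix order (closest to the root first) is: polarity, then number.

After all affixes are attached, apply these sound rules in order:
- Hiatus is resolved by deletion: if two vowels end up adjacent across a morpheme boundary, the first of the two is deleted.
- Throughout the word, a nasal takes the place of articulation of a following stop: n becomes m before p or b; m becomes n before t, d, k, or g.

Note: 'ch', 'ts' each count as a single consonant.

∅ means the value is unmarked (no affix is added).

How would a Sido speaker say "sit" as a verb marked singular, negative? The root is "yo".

yuch

Attach polarity negative -uch → youch.
number = singular: zero marking, form stays youch.
Apply vowel deletion: youch → yuch.
Nasal assimilation: no change.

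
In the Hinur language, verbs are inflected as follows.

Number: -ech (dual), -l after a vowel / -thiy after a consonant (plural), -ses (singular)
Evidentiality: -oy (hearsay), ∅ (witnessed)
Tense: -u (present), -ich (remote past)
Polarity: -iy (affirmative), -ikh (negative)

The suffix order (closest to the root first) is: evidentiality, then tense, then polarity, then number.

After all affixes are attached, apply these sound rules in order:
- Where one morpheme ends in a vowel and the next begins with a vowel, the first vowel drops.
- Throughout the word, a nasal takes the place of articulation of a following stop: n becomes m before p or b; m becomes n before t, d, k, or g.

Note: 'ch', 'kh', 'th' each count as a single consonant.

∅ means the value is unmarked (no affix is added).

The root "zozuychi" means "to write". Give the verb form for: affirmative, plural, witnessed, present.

zozuychiythiy

evidentiality = witnessed: zero marking, form stays zozuychi.
Attach tense present -u → zozuychiu.
Attach polarity affirmative -iy → zozuychiuiy.
Attach number plural -thiy (after consonant 'y') → zozuychiuiythiy.
Apply vowel deletion: zozuychiuiythiy → zozuychiythiy.
Nasal assimilation: no change.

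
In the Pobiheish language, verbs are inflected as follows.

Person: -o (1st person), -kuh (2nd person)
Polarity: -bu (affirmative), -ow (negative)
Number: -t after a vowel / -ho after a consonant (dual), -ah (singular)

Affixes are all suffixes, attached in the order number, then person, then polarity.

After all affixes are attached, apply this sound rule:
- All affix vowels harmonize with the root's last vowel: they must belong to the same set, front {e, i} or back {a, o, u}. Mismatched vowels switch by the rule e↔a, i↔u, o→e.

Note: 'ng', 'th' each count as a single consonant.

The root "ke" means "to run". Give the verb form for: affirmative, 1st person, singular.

Attach number singular -ah → keah.
Attach person 1st person -o → keaho.
Attach polarity affirmative -bu → keahobu.
Apply vowel harmony: keahobu → keehebi.

keehebi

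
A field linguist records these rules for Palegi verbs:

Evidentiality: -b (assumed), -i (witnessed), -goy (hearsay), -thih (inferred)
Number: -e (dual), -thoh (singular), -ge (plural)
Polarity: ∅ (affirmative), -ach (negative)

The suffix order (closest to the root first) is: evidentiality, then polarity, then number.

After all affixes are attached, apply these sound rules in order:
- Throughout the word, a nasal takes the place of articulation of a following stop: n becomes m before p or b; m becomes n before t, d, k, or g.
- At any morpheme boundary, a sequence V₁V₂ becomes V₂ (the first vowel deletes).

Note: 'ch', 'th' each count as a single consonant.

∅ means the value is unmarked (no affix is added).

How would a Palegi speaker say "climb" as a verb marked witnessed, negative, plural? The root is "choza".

chozachge

Attach evidentiality witnessed -i → chozai.
Attach polarity negative -ach → chozaiach.
Attach number plural -ge → chozaiachge.
Nasal assimilation: no change.
Apply vowel deletion: chozaiachge → chozachge.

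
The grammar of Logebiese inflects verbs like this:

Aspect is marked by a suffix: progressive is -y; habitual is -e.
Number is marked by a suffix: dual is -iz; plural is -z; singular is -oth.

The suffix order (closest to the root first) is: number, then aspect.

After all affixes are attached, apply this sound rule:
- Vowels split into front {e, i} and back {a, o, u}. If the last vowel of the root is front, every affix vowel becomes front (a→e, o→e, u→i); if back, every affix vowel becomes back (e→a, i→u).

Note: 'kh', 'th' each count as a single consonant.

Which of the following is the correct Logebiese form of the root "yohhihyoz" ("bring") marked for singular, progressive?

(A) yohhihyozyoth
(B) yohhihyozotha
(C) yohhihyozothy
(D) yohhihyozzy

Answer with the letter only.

C

Attach number singular -oth → yohhihyozoth.
Attach aspect progressive -y → yohhihyozothy.
Vowel harmony: no change.
So the correct form is yohhihyozothy, option (C).
(D) yohhihyozzy is wrong: it uses plural instead of singular for number.
(B) yohhihyozotha is wrong: it uses habitual instead of progressive for aspect.
(A) yohhihyozyoth is wrong: it has the affixes in the wrong order.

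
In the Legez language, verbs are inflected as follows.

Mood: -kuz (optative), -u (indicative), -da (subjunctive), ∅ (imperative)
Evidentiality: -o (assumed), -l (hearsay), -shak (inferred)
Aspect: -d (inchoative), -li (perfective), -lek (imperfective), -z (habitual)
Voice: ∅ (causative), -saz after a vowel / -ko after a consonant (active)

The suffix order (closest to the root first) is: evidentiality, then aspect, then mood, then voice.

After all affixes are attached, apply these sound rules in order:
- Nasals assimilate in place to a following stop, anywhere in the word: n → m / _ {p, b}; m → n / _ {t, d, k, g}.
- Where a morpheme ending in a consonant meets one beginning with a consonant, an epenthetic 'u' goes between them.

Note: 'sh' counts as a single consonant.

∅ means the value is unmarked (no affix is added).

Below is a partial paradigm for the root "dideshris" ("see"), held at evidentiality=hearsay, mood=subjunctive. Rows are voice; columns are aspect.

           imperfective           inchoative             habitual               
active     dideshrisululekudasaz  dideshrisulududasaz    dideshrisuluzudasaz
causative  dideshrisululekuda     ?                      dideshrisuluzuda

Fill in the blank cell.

dideshrisulududa

Attach evidentiality hearsay -l → dideshrisl.
Attach aspect inchoative -d → dideshrisld.
Attach mood subjunctive -da → dideshrisldda.
voice = causative: zero marking, form stays dideshrisldda.
Nasal assimilation: no change.
Apply epenthesis: dideshrisldda → dideshrisulududa.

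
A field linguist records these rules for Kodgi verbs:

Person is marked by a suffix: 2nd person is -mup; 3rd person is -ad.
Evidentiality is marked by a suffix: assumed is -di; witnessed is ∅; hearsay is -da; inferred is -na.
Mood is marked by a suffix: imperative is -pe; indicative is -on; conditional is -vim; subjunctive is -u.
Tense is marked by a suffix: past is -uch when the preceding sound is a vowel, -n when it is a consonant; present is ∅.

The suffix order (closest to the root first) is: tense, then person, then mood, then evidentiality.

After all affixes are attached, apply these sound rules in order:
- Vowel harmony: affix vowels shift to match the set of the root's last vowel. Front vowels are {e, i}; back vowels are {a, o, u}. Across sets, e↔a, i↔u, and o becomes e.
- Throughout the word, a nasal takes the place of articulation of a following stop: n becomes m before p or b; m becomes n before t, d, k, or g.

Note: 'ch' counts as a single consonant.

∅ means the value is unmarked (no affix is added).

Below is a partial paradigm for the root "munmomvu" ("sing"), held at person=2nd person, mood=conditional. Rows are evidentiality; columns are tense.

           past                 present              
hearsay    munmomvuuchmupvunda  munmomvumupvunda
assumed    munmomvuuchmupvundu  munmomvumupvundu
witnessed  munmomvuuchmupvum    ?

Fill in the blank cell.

tense = present: zero marking, form stays munmomvu.
Attach person 2nd person -mup → munmomvumup.
Attach mood conditional -vim → munmomvumupvim.
evidentiality = witnessed: zero marking, form stays munmomvumupvim.
Apply vowel harmony: munmomvumupvim → munmomvumupvum.
Nasal assimilation: no change.

munmomvumupvum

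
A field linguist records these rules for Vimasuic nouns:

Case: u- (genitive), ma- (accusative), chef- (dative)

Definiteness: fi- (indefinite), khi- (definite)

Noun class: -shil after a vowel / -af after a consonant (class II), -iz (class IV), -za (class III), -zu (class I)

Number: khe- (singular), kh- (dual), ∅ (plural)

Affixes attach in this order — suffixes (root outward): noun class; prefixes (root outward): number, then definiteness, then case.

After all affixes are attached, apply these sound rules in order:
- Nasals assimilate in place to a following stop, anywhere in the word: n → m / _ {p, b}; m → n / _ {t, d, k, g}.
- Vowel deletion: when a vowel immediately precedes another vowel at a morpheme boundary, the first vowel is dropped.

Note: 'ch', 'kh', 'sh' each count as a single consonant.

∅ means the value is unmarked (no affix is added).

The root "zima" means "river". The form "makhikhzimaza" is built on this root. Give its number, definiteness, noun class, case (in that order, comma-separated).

Segment: ma-khi-kh-zima-za.
number: kh- → dual.
definiteness: khi- → definite.
noun class: -za → class III.
case: ma- → accusative.

dual, definite, class III, accusative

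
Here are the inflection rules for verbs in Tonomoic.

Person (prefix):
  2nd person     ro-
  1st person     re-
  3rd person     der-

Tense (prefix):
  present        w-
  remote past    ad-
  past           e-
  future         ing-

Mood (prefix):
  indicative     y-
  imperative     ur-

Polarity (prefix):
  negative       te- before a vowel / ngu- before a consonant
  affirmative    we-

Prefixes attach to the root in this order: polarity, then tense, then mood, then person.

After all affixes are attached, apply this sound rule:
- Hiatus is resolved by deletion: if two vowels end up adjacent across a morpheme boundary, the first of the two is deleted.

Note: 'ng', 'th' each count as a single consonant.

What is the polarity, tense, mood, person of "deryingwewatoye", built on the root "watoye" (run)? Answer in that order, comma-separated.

Segment: der-y-ing-we-watoye.
polarity: we- → affirmative.
tense: ing- → future.
mood: y- → indicative.
person: der- → 3rd person.

affirmative, future, indicative, 3rd person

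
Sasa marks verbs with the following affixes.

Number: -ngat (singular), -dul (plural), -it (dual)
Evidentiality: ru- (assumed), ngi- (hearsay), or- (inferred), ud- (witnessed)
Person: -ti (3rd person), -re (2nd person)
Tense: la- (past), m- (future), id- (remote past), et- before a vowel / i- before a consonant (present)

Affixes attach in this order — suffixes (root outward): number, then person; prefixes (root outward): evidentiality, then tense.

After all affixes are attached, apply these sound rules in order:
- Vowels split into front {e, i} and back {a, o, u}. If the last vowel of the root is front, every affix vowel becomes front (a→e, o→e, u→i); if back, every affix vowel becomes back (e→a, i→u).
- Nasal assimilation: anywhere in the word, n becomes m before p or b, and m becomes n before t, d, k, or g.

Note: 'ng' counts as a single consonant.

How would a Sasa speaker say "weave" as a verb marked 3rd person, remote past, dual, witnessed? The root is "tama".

Attach evidentiality witnessed ud- → udtama.
Attach tense remote past id- → idudtama.
Attach number dual -it → idudtamait.
Attach person 3rd person -ti → idudtamaitti.
Apply vowel harmony: idudtamaitti → ududtamauttu.
Nasal assimilation: no change.

ududtamauttu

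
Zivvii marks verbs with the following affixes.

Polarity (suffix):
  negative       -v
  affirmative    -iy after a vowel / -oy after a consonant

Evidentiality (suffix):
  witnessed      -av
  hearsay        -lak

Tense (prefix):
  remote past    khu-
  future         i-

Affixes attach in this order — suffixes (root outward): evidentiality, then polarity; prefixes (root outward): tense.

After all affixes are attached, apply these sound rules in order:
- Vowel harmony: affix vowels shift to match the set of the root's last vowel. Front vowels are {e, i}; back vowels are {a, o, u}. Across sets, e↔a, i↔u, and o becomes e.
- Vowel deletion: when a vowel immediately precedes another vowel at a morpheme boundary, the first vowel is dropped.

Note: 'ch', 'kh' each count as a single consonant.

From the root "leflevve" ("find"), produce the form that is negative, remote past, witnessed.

khileflevvevv

Attach evidentiality witnessed -av → leflevveav.
Attach tense remote past khu- → khuleflevveav.
Attach polarity negative -v → khuleflevveavv.
Apply vowel harmony: khuleflevveavv → khileflevveevv.
Apply vowel deletion: khileflevveevv → khileflevvevv.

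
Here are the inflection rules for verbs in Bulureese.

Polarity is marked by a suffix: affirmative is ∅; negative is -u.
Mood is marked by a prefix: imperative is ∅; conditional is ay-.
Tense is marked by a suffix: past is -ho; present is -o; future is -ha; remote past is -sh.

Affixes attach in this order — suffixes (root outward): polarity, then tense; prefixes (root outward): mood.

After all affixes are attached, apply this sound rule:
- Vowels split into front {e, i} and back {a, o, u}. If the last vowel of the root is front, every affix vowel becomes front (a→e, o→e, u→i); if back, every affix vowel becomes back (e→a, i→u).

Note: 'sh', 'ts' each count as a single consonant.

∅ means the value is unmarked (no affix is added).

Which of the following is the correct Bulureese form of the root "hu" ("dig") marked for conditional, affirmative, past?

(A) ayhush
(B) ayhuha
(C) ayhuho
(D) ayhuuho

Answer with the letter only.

Attach mood conditional ay- → ayhu.
polarity = affirmative: zero marking, form stays ayhu.
Attach tense past -ho → ayhuho.
Vowel harmony: no change.
So the correct form is ayhuho, option (C).
(B) ayhuha is wrong: it uses future instead of past for tense.
(D) ayhuuho is wrong: it uses negative instead of affirmative for polarity.
(A) ayhush is wrong: it uses remote past instead of past for tense.

C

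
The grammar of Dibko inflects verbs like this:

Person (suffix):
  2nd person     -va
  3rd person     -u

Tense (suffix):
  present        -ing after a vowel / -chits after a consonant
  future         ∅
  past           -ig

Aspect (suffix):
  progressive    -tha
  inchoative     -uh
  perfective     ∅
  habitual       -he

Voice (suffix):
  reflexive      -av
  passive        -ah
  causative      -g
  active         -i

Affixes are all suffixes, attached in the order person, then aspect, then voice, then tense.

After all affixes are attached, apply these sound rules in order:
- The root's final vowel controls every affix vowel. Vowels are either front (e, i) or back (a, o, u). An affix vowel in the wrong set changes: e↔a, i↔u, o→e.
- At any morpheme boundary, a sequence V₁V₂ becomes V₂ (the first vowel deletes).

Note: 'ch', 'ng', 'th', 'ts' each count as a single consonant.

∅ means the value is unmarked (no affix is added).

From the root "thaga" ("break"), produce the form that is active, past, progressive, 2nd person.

Attach person 2nd person -va → thagava.
Attach aspect progressive -tha → thagavatha.
Attach voice active -i → thagavathai.
Attach tense past -ig → thagavathaiig.
Apply vowel harmony: thagavathaiig → thagavathauug.
Apply vowel deletion: thagavathauug → thagavathug.

thagavathug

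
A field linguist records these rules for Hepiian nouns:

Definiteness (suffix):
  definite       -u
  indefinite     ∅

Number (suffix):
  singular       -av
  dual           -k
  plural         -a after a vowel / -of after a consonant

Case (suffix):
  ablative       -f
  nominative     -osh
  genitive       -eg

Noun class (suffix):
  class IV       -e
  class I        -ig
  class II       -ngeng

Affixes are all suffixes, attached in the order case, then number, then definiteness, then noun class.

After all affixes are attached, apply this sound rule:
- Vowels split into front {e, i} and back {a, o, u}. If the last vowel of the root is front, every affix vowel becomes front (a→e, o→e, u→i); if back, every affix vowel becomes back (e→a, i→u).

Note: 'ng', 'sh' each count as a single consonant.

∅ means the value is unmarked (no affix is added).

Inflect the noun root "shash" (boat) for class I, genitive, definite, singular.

shashagavuug

Attach case genitive -eg → shasheg.
Attach number singular -av → shashegav.
Attach definiteness definite -u → shashegavu.
Attach noun class class I -ig → shashegavuig.
Apply vowel harmony: shashegavuig → shashagavuug.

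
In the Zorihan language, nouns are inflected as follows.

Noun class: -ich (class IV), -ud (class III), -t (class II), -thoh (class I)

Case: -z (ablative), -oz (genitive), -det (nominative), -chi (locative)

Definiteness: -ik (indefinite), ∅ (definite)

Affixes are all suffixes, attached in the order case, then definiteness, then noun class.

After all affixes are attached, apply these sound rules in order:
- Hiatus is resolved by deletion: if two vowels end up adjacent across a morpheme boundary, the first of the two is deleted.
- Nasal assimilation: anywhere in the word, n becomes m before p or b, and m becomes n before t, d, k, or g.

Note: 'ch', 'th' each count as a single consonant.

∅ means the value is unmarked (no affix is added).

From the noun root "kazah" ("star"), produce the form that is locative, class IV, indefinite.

Attach case locative -chi → kazahchi.
Attach definiteness indefinite -ik → kazahchiik.
Attach noun class class IV -ich → kazahchiikich.
Apply vowel deletion: kazahchiikich → kazahchikich.
Nasal assimilation: no change.

kazahchikich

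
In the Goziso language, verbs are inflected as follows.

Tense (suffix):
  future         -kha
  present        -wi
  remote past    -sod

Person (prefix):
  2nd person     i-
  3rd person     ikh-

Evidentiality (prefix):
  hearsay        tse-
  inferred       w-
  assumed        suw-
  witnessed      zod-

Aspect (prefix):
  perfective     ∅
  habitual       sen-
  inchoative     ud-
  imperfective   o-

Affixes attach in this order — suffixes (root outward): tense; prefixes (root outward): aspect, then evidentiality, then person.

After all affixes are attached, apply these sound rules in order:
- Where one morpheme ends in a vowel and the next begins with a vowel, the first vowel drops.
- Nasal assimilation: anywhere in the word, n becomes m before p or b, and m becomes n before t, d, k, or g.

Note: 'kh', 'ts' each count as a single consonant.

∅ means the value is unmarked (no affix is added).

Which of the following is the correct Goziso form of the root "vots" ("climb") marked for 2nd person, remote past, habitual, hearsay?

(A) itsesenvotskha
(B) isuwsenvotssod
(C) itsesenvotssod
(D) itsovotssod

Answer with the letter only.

Attach tense remote past -sod → votssod.
Attach aspect habitual sen- → senvotssod.
Attach evidentiality hearsay tse- → tsesenvotssod.
Attach person 2nd person i- → itsesenvotssod.
Vowel deletion: no change.
Nasal assimilation: no change.
So the correct form is itsesenvotssod, option (C).
(B) isuwsenvotssod is wrong: it uses assumed instead of hearsay for evidentiality.
(A) itsesenvotskha is wrong: it uses future instead of remote past for tense.
(D) itsovotssod is wrong: it uses imperfective instead of habitual for aspect.

C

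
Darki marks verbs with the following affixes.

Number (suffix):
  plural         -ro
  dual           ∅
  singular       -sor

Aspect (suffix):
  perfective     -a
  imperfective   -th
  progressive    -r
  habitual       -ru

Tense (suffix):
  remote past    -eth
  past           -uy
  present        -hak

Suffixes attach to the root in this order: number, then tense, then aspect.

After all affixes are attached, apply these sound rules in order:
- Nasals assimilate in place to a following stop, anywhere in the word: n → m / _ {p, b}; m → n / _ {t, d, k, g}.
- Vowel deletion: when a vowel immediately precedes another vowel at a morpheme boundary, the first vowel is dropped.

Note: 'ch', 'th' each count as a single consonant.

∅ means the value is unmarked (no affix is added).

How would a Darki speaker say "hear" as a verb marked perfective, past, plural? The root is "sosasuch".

sosasuchruya

Attach number plural -ro → sosasuchro.
Attach tense past -uy → sosasuchrouy.
Attach aspect perfective -a → sosasuchrouya.
Nasal assimilation: no change.
Apply vowel deletion: sosasuchrouya → sosasuchruya.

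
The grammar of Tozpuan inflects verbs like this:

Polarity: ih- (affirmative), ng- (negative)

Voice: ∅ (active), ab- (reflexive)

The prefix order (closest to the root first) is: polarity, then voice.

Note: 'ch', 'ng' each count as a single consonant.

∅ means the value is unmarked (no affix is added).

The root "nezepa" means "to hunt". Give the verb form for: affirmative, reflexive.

abihnezepa

Attach polarity affirmative ih- → ihnezepa.
Attach voice reflexive ab- → abihnezepa.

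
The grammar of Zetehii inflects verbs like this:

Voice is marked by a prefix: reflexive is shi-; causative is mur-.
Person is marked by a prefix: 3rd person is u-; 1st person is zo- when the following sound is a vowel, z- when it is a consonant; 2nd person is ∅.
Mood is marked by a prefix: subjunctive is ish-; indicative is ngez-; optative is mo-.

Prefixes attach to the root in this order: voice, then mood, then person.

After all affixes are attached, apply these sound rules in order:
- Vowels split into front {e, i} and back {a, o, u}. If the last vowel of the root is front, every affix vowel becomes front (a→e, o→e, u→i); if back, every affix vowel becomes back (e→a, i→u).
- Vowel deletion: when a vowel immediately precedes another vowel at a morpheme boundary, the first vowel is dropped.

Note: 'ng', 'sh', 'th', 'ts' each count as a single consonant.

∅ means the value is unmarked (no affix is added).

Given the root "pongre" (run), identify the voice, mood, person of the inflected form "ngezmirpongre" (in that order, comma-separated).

causative, indicative, 2nd person

Segment: ngez-mur-pongre.
voice: mur- → causative.
mood: ngez- → indicative.
person: ∅ → 2nd person.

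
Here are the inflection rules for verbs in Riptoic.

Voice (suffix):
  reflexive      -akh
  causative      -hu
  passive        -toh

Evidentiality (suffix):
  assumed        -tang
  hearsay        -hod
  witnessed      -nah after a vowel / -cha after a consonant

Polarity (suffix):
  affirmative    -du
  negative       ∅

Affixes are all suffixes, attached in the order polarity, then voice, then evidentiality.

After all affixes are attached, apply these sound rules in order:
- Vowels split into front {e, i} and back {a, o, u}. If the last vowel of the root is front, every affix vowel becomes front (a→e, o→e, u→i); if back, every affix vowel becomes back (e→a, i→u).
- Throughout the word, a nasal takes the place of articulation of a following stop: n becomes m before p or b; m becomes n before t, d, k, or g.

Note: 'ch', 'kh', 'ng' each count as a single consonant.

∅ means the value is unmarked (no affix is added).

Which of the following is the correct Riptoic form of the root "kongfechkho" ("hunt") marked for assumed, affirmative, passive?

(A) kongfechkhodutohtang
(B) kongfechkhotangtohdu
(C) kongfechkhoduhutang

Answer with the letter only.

A

Attach polarity affirmative -du → kongfechkhodu.
Attach voice passive -toh → kongfechkhodutoh.
Attach evidentiality assumed -tang → kongfechkhodutohtang.
Vowel harmony: no change.
Nasal assimilation: no change.
So the correct form is kongfechkhodutohtang, option (A).
(B) kongfechkhotangtohdu is wrong: it has the affixes in the wrong order.
(C) kongfechkhoduhutang is wrong: it uses causative instead of passive for voice.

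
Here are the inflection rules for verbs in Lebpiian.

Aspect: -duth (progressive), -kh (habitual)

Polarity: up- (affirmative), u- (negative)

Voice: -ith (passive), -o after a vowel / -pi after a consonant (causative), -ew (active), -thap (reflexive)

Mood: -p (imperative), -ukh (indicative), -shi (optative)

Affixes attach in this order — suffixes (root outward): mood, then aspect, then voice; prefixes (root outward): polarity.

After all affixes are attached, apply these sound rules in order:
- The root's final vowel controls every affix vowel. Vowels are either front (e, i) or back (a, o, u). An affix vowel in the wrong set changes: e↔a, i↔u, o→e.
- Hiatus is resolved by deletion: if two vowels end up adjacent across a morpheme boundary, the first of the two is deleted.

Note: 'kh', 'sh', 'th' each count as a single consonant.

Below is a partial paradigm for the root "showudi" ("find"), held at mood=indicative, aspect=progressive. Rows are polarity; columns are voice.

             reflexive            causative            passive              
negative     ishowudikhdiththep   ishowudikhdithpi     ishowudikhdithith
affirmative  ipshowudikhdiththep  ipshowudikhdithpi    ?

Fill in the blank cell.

Attach mood indicative -ukh → showudiukh.
Attach aspect progressive -duth → showudiukhduth.
Attach polarity affirmative up- → upshowudiukhduth.
Attach voice passive -ith → upshowudiukhduthith.
Apply vowel harmony: upshowudiukhduthith → ipshowudiikhdithith.
Apply vowel deletion: ipshowudiikhdithith → ipshowudikhdithith.

ipshowudikhdithith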